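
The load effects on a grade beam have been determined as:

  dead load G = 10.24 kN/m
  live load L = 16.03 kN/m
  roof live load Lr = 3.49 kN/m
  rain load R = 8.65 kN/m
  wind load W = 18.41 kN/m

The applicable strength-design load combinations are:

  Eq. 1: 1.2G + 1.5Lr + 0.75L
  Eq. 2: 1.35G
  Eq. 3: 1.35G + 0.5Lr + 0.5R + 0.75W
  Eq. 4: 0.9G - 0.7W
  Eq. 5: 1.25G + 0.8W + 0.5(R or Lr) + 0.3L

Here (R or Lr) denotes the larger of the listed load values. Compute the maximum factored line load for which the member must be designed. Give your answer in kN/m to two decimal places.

(R or Lr) → R = 8.65 kN/m.
Eq. 1: 1.2(10.24) + 1.5(3.49) + 0.75(16.03) = 12.29 + 5.24 + 12.02 = 29.55
Eq. 2: 1.35(10.24) = 13.82
Eq. 3: 1.35(10.24) + 0.5(3.49) + 0.5(8.65) + 0.75(18.41) = 33.70
Eq. 4: 0.9(10.24) - 0.7(18.41) = 9.22 - 12.89 = -3.67
Eq. 5: 1.25(10.24) + 0.8(18.41) + 0.5(8.65) + 0.3(16.03) = 36.66
The controlling combination is 5, giving 36.66 kN/m.

36.66 kN/m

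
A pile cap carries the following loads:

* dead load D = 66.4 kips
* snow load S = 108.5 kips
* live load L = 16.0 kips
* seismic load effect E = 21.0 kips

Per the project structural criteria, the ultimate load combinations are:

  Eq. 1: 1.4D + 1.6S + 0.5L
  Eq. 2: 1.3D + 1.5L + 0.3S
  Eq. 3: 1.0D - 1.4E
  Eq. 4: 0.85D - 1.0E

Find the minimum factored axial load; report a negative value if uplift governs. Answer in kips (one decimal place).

Eq. 1: 1.4(66.4) + 1.6(108.5) + 0.5(16.0) = 93.0 + 173.6 + 8.0 = 274.6
Eq. 2: 1.3(66.4) + 1.5(16.0) + 0.3(108.5) = 86.3 + 24.0 + 32.6 = 142.9
Eq. 3: 1.0(66.4) - 1.4(21.0) = 66.4 - 29.4 = 37.0
Eq. 4: 0.85(66.4) - 1.0(21.0) = 56.4 - 21.0 = 35.4
Combination 4 gives the minimum: 35.4 kips.

35.4 kips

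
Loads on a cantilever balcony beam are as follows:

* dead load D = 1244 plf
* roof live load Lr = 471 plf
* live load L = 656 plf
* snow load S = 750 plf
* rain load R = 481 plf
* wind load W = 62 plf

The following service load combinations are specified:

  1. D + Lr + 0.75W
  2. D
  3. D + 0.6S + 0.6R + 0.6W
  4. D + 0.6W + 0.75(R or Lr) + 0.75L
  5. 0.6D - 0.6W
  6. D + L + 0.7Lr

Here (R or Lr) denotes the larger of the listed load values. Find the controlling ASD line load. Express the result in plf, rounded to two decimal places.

(R or Lr) → R = 481 plf.
1. 1.0(1244) + 1.0(471) + 0.75(62) = 1244.00 + 471.00 + 46.50 = 1761.50
2. 1.0(1244) = 1244.00
3. 1.0(1244) + 0.6(750) + 0.6(481) + 0.6(62) = 1244.00 + 450.00 + 288.60 + 37.20 = 2019.80
4. 1.0(1244) + 0.6(62) + 0.75(481) + 0.75(656) = 1244.00 + 37.20 + 360.75 + 492.00 = 2133.95
5. 0.6(1244) - 0.6(62) = 746.40 - 37.20 = 709.20
6. 1.0(1244) + 1.0(656) + 0.7(471) = 1244.00 + 656.00 + 329.70 = 2229.70
The controlling combination is 6, giving 2229.70 plf.

2229.70 plf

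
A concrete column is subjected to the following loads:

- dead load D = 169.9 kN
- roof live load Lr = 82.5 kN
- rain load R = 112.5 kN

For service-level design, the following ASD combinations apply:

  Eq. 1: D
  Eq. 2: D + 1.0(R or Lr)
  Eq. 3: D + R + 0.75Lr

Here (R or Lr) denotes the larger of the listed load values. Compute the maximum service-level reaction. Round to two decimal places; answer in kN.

(R or Lr) → R = 112.5 kN.
Eq. 1: 1.0(169.9) = 169.90
Eq. 2: 1.0(169.9) + 1.0(112.5) = 282.40
Eq. 3: 1.0(169.9) + 1.0(112.5) + 0.75(82.5) = 344.28
Maximum is from combination 3.

344.28 kN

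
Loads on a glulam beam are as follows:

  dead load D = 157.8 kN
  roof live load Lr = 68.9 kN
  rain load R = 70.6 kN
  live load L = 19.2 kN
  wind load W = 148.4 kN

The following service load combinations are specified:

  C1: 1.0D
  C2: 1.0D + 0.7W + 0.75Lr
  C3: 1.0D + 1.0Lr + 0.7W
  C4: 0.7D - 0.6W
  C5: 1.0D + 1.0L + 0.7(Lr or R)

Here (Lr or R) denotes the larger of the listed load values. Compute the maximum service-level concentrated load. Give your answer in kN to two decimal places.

(Lr or R) → R = 70.6 kN.
C1: 1.0(157.8) = 157.80
C2: 1.0(157.8) + 0.7(148.4) + 0.75(68.9) = 313.36
C3: 1.0(157.8) + 1.0(68.9) + 0.7(148.4) = 330.58
C4: 0.7(157.8) - 0.6(148.4) = 21.42
C5: 1.0(157.8) + 1.0(19.2) + 0.7(70.6) = 226.42
Maximum is from combination 3.

330.58 kN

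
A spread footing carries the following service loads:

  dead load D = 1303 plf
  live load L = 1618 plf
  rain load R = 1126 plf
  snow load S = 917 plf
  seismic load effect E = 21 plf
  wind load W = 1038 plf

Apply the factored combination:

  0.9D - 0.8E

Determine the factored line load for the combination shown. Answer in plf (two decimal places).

0.9(1303) - 0.8(21) = 1172.70 - 16.80 = 1155.90
w_u = 1155.90 plf.

1155.90 plf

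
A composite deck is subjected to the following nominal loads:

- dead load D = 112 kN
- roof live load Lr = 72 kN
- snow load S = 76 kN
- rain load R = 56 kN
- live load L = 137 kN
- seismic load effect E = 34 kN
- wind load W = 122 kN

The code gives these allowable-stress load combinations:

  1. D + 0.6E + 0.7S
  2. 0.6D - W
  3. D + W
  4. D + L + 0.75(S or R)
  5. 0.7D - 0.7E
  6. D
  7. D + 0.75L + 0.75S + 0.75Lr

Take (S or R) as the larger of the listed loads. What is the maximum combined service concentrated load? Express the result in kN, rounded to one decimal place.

325.8 kN

(S or R) → S = 76 kN.
1. 1.0(112) + 0.6(34) + 0.7(76) = 112.0 + 20.4 + 53.2 = 185.6
2. 0.6(112) - 1.0(122) = 67.2 - 122.0 = -54.8
3. 1.0(112) + 1.0(122) = 112.0 + 122.0 = 234.0
4. 1.0(112) + 1.0(137) + 0.75(76) = 112.0 + 137.0 + 57.0 = 306.0
5. 0.7(112) - 0.7(34) = 78.4 - 23.8 = 54.6
6. 1.0(112) = 112.0
7. 1.0(112) + 0.75(137) + 0.75(76) + 0.75(72) = 112.0 + 102.8 + 57.0 + 54.0 = 325.8
Maximum is from combination 7.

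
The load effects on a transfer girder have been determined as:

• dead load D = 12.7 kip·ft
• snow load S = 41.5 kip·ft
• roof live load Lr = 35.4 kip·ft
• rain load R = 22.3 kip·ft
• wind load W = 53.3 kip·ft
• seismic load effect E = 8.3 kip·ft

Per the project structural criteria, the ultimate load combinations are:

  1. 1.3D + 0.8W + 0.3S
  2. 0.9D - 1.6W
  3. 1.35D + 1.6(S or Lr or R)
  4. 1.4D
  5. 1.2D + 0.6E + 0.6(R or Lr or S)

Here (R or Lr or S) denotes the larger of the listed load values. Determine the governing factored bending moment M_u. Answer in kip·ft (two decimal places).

(S or Lr or R) → S = 41.5 kip·ft; (R or Lr or S) → S = 41.5 kip·ft.
1. 1.3(12.7) + 0.8(53.3) + 0.3(41.5) = 16.51 + 42.64 + 12.45 = 71.60
2. 0.9(12.7) - 1.6(53.3) = 11.43 - 85.28 = -73.85
3. 1.35(12.7) + 1.6(41.5) = 17.15 + 66.40 = 83.55
4. 1.4(12.7) = 17.78
5. 1.2(12.7) + 0.6(8.3) + 0.6(41.5) = 15.24 + 4.98 + 24.90 = 45.12
The controlling combination is 3, giving 83.55 kip·ft.

83.55 kip·ft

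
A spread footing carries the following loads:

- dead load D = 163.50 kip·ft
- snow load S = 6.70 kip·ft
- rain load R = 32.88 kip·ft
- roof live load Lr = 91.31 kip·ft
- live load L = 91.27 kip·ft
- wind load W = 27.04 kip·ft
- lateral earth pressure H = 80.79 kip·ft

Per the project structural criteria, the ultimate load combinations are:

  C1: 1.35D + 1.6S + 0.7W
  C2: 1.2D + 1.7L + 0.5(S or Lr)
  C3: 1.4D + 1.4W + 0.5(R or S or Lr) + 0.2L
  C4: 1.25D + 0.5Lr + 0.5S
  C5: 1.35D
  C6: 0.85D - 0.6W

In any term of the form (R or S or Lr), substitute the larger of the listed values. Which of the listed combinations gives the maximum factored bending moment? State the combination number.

Combination 2

(S or Lr) → Lr = 91.31 kip·ft; (R or S or Lr) → Lr = 91.31 kip·ft.
C1: 1.35(163.50) + 1.6(6.70) + 0.7(27.04) = 250.37
C2: 1.2(163.50) + 1.7(91.27) + 0.5(91.31) = 397.01
C3: 1.4(163.50) + 1.4(27.04) + 0.5(91.31) + 0.2(91.27) = 228.90 + 37.86 + 45.66 + 18.25 = 330.67
C4: 1.25(163.50) + 0.5(91.31) + 0.5(6.70) = 253.38
C5: 1.35(163.50) = 220.73
C6: 0.85(163.50) - 0.6(27.04) = 122.75
The largest value is 397.01 kip·ft from combination 2.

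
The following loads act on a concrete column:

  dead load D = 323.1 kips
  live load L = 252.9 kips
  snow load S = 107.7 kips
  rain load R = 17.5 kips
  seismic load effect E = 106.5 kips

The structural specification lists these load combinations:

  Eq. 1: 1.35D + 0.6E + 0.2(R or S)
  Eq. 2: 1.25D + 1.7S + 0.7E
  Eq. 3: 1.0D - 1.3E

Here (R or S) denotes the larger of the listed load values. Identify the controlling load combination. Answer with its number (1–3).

(R or S) → S = 107.7 kips.
Eq. 1: 1.35(323.1) + 0.6(106.5) + 0.2(107.7) = 436.2 + 63.9 + 21.5 = 521.6
Eq. 2: 1.25(323.1) + 1.7(107.7) + 0.7(106.5) = 661.5
Eq. 3: 1.0(323.1) - 1.3(106.5) = 184.7
The largest value is 661.5 kips from combination 2.

Combination 2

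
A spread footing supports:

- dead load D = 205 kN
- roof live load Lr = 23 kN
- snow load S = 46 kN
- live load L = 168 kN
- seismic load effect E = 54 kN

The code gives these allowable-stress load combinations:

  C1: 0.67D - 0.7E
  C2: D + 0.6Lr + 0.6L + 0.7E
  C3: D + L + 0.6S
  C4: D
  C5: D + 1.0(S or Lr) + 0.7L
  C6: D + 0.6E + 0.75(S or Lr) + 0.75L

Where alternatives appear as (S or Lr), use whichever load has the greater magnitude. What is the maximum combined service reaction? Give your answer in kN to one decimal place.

(S or Lr) → S = 46 kN.
C1: 0.67(205) - 0.7(54) = 137.4 - 37.8 = 99.6
C2: 1.0(205) + 0.6(23) + 0.6(168) + 0.7(54) = 205.0 + 13.8 + 100.8 + 37.8 = 357.4
C3: 1.0(205) + 1.0(168) + 0.6(46) = 205.0 + 168.0 + 27.6 = 400.6
C4: 1.0(205) = 205.0
C5: 1.0(205) + 1.0(46) + 0.7(168) = 205.0 + 46.0 + 117.6 = 368.6
C6: 1.0(205) + 0.6(54) + 0.75(46) + 0.75(168) = 205.0 + 32.4 + 34.5 + 126.0 = 397.9
The controlling combination is 3, giving 400.6 kN.

400.6 kN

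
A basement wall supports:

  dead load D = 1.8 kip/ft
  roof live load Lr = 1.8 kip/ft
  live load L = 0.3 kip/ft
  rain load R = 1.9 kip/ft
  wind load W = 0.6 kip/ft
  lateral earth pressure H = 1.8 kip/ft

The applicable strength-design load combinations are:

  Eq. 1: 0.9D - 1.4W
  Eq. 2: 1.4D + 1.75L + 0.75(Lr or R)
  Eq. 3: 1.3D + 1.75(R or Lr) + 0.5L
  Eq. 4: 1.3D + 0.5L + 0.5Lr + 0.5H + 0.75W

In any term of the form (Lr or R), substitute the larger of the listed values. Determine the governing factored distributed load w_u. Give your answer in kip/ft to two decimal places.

(Lr or R) → R = 1.9 kip/ft; (R or Lr) → R = 1.9 kip/ft.
Eq. 1: 0.9(1.8) - 1.4(0.6) = 0.78
Eq. 2: 1.4(1.8) + 1.75(0.3) + 0.75(1.9) = 4.47
Eq. 3: 1.3(1.8) + 1.75(1.9) + 0.5(0.3) = 5.82
Eq. 4: 1.3(1.8) + 0.5(0.3) + 0.5(1.8) + 0.5(1.8) + 0.75(0.6) = 4.74
The controlling combination is 3, giving 5.82 kip/ft.

5.82 kip/ft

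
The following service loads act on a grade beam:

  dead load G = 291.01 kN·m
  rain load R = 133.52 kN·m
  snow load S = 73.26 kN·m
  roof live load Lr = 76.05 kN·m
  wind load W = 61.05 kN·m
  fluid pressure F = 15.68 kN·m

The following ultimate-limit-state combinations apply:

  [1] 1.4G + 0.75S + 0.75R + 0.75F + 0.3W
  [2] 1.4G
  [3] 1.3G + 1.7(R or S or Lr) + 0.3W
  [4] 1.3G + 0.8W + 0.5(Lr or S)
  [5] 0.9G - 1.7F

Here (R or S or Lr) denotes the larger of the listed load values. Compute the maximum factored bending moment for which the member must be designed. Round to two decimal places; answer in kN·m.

(R or S or Lr) → R = 133.52 kN·m; (Lr or S) → Lr = 76.05 kN·m.
[1] 1.4(291.01) + 0.75(73.26) + 0.75(133.52) + 0.75(15.68) + 0.3(61.05) = 592.57
[2] 1.4(291.01) = 407.41
[3] 1.3(291.01) + 1.7(133.52) + 0.3(61.05) = 378.31 + 226.98 + 18.32 = 623.61
[4] 1.3(291.01) + 0.8(61.05) + 0.5(76.05) = 378.31 + 48.84 + 38.03 = 465.18
[5] 0.9(291.01) - 1.7(15.68) = 261.91 - 26.66 = 235.25
Combination 3 governs: M_u = 623.61 kN·m.

623.61 kN·m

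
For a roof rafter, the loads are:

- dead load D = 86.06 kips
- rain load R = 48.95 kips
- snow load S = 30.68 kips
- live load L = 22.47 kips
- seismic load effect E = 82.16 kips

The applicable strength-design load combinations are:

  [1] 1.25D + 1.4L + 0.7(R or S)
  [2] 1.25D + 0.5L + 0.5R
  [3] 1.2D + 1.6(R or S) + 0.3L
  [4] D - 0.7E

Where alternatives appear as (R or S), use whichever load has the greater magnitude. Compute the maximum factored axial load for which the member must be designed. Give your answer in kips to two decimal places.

188.33 kips

(R or S) → R = 48.95 kips.
[1] 1.25(86.06) + 1.4(22.47) + 0.7(48.95) = 173.30
[2] 1.25(86.06) + 0.5(22.47) + 0.5(48.95) = 143.29
[3] 1.2(86.06) + 1.6(48.95) + 0.3(22.47) = 103.27 + 78.32 + 6.74 = 188.33
[4] 1.0(86.06) - 0.7(82.16) = 86.06 - 57.51 = 28.55
The controlling combination is 3, giving 188.33 kips.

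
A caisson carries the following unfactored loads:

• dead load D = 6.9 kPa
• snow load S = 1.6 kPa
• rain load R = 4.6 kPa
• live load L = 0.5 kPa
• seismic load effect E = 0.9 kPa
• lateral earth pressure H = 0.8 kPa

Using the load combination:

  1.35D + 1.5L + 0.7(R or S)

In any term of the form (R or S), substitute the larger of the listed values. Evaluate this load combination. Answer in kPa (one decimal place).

13.3 kPa

(R or S) → R = 4.6 kPa.
1.35(6.9) + 1.5(0.5) + 0.7(4.6) = 9.3 + 0.8 + 3.2 = 13.3
q_u = 13.3 kPa.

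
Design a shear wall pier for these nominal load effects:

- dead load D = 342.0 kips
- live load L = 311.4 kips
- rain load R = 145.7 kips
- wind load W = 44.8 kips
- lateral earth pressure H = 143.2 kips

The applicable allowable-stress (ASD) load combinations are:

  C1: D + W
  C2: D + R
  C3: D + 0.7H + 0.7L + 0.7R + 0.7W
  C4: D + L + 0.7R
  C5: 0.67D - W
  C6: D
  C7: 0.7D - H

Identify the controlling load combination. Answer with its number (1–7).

C1: 1.0(342.0) + 1.0(44.8) = 386.8
C2: 1.0(342.0) + 1.0(145.7) = 487.7
C3: 1.0(342.0) + 0.7(143.2) + 0.7(311.4) + 0.7(145.7) + 0.7(44.8) = 793.6
C4: 1.0(342.0) + 1.0(311.4) + 0.7(145.7) = 755.4
C5: 0.67(342.0) - 1.0(44.8) = 184.3
C6: 1.0(342.0) = 342.0
C7: 0.7(342.0) - 1.0(143.2) = 96.2
The largest value is 793.6 kips from combination 3.

Combination 3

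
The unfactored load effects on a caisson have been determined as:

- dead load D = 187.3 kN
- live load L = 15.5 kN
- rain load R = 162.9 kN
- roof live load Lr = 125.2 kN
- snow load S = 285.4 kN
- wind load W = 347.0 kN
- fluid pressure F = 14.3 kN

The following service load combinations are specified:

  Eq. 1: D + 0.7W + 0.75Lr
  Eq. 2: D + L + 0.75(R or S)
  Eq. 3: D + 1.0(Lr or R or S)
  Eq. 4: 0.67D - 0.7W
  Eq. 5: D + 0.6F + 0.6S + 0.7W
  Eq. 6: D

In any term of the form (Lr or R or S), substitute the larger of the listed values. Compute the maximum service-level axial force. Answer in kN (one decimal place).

610.0 kN

(R or S) → S = 285.4 kN; (Lr or R or S) → S = 285.4 kN.
Eq. 1: 1.0(187.3) + 0.7(347.0) + 0.75(125.2) = 187.3 + 242.9 + 93.9 = 524.1
Eq. 2: 1.0(187.3) + 1.0(15.5) + 0.75(285.4) = 187.3 + 15.5 + 214.1 = 416.9
Eq. 3: 1.0(187.3) + 1.0(285.4) = 187.3 + 285.4 = 472.7
Eq. 4: 0.67(187.3) - 0.7(347.0) = 125.5 - 242.9 = -117.4
Eq. 5: 1.0(187.3) + 0.6(14.3) + 0.6(285.4) + 0.7(347.0) = 187.3 + 8.6 + 171.2 + 242.9 = 610.0
Eq. 6: 1.0(187.3) = 187.3
The controlling combination is 5, giving 610.0 kN.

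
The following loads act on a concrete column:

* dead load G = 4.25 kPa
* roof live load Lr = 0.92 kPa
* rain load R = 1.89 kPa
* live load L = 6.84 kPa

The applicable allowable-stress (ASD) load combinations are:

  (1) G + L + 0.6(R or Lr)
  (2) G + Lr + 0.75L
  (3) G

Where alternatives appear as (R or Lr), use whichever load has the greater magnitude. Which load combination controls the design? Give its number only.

Combination 1

(R or Lr) → R = 1.89 kPa.
(1) 1.0(4.25) + 1.0(6.84) + 0.6(1.89) = 4.25 + 6.84 + 1.13 = 12.22
(2) 1.0(4.25) + 1.0(0.92) + 0.75(6.84) = 4.25 + 0.92 + 5.13 = 10.30
(3) 1.0(4.25) = 4.25
The largest value is 12.22 kPa from combination 1.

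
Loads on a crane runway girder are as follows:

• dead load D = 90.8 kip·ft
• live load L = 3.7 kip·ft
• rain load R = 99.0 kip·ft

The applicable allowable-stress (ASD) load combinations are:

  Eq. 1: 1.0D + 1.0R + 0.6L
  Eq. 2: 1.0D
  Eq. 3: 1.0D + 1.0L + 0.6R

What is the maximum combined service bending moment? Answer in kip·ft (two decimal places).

192.02 kip·ft

Eq. 1: 1.0(90.8) + 1.0(99.0) + 0.6(3.7) = 90.80 + 99.00 + 2.22 = 192.02
Eq. 2: 1.0(90.8) = 90.80
Eq. 3: 1.0(90.8) + 1.0(3.7) + 0.6(99.0) = 90.80 + 3.70 + 59.40 = 153.90
Combination 1 governs: M = 192.02 kip·ft.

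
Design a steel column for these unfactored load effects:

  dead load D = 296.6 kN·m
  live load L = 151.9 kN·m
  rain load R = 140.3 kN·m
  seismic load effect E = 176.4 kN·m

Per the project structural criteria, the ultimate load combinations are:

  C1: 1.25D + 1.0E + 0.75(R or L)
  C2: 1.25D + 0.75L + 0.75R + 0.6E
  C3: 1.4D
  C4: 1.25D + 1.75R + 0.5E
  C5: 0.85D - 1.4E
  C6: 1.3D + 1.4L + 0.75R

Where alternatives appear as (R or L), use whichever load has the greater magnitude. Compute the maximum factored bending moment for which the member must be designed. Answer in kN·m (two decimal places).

(R or L) → L = 151.9 kN·m.
C1: 1.25(296.6) + 1.0(176.4) + 0.75(151.9) = 661.08
C2: 1.25(296.6) + 0.75(151.9) + 0.75(140.3) + 0.6(176.4) = 695.74
C3: 1.4(296.6) = 415.24
C4: 1.25(296.6) + 1.75(140.3) + 0.5(176.4) = 704.48
C5: 0.85(296.6) - 1.4(176.4) = 5.15
C6: 1.3(296.6) + 1.4(151.9) + 0.75(140.3) = 703.47
Combination 4 governs: M_u = 704.48 kN·m.

704.48 kN·m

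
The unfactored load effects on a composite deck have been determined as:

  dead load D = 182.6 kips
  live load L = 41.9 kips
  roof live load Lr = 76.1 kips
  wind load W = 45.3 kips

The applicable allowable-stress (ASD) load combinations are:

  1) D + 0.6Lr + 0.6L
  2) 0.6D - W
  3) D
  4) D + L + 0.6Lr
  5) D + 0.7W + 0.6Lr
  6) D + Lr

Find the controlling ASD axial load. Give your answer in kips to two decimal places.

270.16 kips

1) 1.0(182.6) + 0.6(76.1) + 0.6(41.9) = 182.60 + 45.66 + 25.14 = 253.40
2) 0.6(182.6) - 1.0(45.3) = 109.56 - 45.30 = 64.26
3) 1.0(182.6) = 182.60
4) 1.0(182.6) + 1.0(41.9) + 0.6(76.1) = 182.60 + 41.90 + 45.66 = 270.16
5) 1.0(182.6) + 0.7(45.3) + 0.6(76.1) = 182.60 + 31.71 + 45.66 = 259.97
6) 1.0(182.6) + 1.0(76.1) = 182.60 + 76.10 = 258.70
Combination 4 governs: P = 270.16 kips.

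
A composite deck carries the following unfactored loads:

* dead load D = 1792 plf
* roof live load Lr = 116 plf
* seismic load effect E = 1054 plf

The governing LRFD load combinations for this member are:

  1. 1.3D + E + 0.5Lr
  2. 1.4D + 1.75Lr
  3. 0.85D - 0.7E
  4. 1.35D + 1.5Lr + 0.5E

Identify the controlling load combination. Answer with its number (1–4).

Combination 1

1. 1.3(1792) + 1.0(1054) + 0.5(116) = 2329.60 + 1054.00 + 58.00 = 3441.60
2. 1.4(1792) + 1.75(116) = 2508.80 + 203.00 = 2711.80
3. 0.85(1792) - 0.7(1054) = 1523.20 - 737.80 = 785.40
4. 1.35(1792) + 1.5(116) + 0.5(1054) = 2419.20 + 174.00 + 527.00 = 3120.20
The largest value is 3441.60 plf from combination 1.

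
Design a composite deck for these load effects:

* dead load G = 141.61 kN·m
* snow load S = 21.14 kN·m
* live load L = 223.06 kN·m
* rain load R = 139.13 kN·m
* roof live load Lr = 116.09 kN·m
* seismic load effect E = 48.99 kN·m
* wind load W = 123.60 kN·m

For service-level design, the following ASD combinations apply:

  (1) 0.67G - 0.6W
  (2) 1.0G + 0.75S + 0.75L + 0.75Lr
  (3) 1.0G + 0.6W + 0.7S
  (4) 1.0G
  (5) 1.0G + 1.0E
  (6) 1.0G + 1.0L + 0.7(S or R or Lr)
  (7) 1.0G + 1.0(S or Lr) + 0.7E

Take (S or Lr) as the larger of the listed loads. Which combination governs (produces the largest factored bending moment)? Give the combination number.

Combination 6

(S or R or Lr) → R = 139.13 kN·m; (S or Lr) → Lr = 116.09 kN·m.
(1) 0.67(141.61) - 0.6(123.60) = 20.72
(2) 1.0(141.61) + 0.75(21.14) + 0.75(223.06) + 0.75(116.09) = 411.83
(3) 1.0(141.61) + 0.6(123.60) + 0.7(21.14) = 230.57
(4) 1.0(141.61) = 141.61
(5) 1.0(141.61) + 1.0(48.99) = 190.60
(6) 1.0(141.61) + 1.0(223.06) + 0.7(139.13) = 462.06
(7) 1.0(141.61) + 1.0(116.09) + 0.7(48.99) = 291.99
The largest value is 462.06 kN·m from combination 6.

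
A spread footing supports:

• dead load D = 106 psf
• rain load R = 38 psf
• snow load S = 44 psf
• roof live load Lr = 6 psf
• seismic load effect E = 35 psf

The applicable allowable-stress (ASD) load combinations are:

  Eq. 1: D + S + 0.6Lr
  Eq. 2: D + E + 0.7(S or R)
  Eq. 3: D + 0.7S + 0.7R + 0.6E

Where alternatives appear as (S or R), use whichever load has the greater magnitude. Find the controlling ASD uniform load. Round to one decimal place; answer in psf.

184.4 psf

(S or R) → S = 44 psf.
Eq. 1: 1.0(106) + 1.0(44) + 0.6(6) = 106.0 + 44.0 + 3.6 = 153.6
Eq. 2: 1.0(106) + 1.0(35) + 0.7(44) = 106.0 + 35.0 + 30.8 = 171.8
Eq. 3: 1.0(106) + 0.7(44) + 0.7(38) + 0.6(35) = 106.0 + 30.8 + 26.6 + 21.0 = 184.4
Maximum is from combination 3.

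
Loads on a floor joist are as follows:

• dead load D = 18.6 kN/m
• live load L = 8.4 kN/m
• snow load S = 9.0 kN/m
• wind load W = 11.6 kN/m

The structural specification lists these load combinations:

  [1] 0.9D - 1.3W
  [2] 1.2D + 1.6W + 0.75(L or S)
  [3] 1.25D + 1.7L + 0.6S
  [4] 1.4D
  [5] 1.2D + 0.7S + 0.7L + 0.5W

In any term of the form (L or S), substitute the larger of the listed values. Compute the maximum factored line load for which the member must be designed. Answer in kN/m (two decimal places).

47.63 kN/m

(L or S) → S = 9.0 kN/m.
[1] 0.9(18.6) - 1.3(11.6) = 1.66
[2] 1.2(18.6) + 1.6(11.6) + 0.75(9.0) = 47.63
[3] 1.25(18.6) + 1.7(8.4) + 0.6(9.0) = 42.93
[4] 1.4(18.6) = 26.04
[5] 1.2(18.6) + 0.7(9.0) + 0.7(8.4) + 0.5(11.6) = 40.30
Combination 2 governs: w_u = 47.63 kN/m.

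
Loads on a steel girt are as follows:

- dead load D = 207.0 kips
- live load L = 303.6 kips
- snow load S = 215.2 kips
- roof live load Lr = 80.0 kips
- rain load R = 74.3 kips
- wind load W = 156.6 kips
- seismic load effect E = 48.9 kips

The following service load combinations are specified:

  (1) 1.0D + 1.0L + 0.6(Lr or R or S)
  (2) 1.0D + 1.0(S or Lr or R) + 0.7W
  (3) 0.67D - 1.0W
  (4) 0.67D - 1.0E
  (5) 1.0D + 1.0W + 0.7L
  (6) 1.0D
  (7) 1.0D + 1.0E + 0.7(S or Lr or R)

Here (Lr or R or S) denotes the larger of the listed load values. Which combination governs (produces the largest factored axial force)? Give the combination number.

(Lr or R or S) → S = 215.2 kips; (S or Lr or R) → S = 215.2 kips.
(1) 1.0(207.0) + 1.0(303.6) + 0.6(215.2) = 207.0 + 303.6 + 129.1 = 639.7
(2) 1.0(207.0) + 1.0(215.2) + 0.7(156.6) = 207.0 + 215.2 + 109.6 = 531.8
(3) 0.67(207.0) - 1.0(156.6) = 138.7 - 156.6 = -17.9
(4) 0.67(207.0) - 1.0(48.9) = 138.7 - 48.9 = 89.8
(5) 1.0(207.0) + 1.0(156.6) + 0.7(303.6) = 207.0 + 156.6 + 212.5 = 576.1
(6) 1.0(207.0) = 207.0
(7) 1.0(207.0) + 1.0(48.9) + 0.7(215.2) = 207.0 + 48.9 + 150.6 = 406.5
The largest value is 639.7 kips from combination 1.

Combination 1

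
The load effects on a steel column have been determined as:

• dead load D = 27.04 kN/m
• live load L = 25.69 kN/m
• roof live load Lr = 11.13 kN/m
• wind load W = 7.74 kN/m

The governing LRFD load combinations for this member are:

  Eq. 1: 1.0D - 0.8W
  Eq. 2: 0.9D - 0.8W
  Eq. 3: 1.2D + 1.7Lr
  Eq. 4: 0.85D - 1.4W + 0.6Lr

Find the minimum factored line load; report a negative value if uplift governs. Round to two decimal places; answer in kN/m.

Eq. 1: 1.0(27.04) - 0.8(7.74) = 27.04 - 6.19 = 20.85
Eq. 2: 0.9(27.04) - 0.8(7.74) = 18.14
Eq. 3: 1.2(27.04) + 1.7(11.13) = 32.45 + 18.92 = 51.37
Eq. 4: 0.85(27.04) - 1.4(7.74) + 0.6(11.13) = 18.83
Combination 2 gives the minimum: 18.14 kN/m.

18.14 kN/m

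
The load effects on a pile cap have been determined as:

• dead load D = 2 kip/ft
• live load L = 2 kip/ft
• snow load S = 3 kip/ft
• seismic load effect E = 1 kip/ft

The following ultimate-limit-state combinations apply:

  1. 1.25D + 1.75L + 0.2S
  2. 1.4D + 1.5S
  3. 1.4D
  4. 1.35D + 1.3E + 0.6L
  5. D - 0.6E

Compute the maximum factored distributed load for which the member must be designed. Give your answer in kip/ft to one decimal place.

1. 1.25(2) + 1.75(2) + 0.2(3) = 2.5 + 3.5 + 0.6 = 6.6
2. 1.4(2) + 1.5(3) = 2.8 + 4.5 = 7.3
3. 1.4(2) = 2.8
4. 1.35(2) + 1.3(1) + 0.6(2) = 2.7 + 1.3 + 1.2 = 5.2
5. 1.0(2) - 0.6(1) = 2.0 - 0.6 = 1.4
The controlling combination is 2, giving 7.3 kip/ft.

7.3 kip/ft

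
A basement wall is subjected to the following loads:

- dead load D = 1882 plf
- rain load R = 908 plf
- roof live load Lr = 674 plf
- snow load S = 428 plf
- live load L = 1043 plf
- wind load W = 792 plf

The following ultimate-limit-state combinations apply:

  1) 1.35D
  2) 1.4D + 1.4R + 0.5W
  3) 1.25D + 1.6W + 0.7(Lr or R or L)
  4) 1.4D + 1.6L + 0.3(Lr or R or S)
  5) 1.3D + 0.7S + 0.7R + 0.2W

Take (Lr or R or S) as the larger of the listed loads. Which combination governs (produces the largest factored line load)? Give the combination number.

Combination 4

(Lr or R or L) → L = 1043 plf; (Lr or R or S) → R = 908 plf.
1) 1.35(1882) = 2540.70
2) 1.4(1882) + 1.4(908) + 0.5(792) = 4302.00
3) 1.25(1882) + 1.6(792) + 0.7(1043) = 4349.80
4) 1.4(1882) + 1.6(1043) + 0.3(908) = 4576.00
5) 1.3(1882) + 0.7(428) + 0.7(908) + 0.2(792) = 3540.20
The largest value is 4576.00 plf from combination 4.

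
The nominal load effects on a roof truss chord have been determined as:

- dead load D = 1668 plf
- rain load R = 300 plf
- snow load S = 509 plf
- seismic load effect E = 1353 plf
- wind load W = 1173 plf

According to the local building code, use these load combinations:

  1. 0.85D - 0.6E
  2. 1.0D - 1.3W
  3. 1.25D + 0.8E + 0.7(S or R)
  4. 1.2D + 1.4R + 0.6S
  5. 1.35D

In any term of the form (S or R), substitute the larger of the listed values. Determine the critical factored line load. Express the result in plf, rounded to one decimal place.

3523.7 plf

(S or R) → S = 509 plf.
1. 0.85(1668) - 0.6(1353) = 1417.8 - 811.8 = 606.0
2. 1.0(1668) - 1.3(1173) = 1668.0 - 1524.9 = 143.1
3. 1.25(1668) + 0.8(1353) + 0.7(509) = 2085.0 + 1082.4 + 356.3 = 3523.7
4. 1.2(1668) + 1.4(300) + 0.6(509) = 2001.6 + 420.0 + 305.4 = 2727.0
5. 1.35(1668) = 2251.8
Maximum is from combination 3.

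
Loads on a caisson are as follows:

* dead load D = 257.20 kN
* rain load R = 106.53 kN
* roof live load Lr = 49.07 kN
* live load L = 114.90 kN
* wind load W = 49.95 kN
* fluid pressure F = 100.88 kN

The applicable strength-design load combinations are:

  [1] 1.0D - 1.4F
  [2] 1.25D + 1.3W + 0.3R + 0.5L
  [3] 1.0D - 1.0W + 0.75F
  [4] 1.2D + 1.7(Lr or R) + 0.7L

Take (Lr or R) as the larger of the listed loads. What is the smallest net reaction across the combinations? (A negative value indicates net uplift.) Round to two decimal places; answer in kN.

(Lr or R) → R = 106.53 kN.
[1] 1.0(257.20) - 1.4(100.88) = 115.97
[2] 1.25(257.20) + 1.3(49.95) + 0.3(106.53) + 0.5(114.90) = 475.84
[3] 1.0(257.20) - 1.0(49.95) + 0.75(100.88) = 282.91
[4] 1.2(257.20) + 1.7(106.53) + 0.7(114.90) = 570.17
Combination 1 gives the minimum: 115.97 kN.

115.97 kN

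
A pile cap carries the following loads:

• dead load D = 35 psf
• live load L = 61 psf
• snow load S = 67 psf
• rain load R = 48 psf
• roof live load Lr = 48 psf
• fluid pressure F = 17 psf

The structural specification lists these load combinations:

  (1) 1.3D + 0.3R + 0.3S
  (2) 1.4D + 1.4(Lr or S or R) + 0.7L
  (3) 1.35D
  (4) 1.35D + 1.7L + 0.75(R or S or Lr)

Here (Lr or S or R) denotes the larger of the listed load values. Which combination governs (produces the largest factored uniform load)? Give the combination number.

Combination 4

(Lr or S or R) → S = 67 psf; (R or S or Lr) → S = 67 psf.
(1) 1.3(35) + 0.3(48) + 0.3(67) = 45.5 + 14.4 + 20.1 = 80.0
(2) 1.4(35) + 1.4(67) + 0.7(61) = 49.0 + 93.8 + 42.7 = 185.5
(3) 1.35(35) = 47.3
(4) 1.35(35) + 1.7(61) + 0.75(67) = 201.2
The largest value is 201.2 psf from combination 4.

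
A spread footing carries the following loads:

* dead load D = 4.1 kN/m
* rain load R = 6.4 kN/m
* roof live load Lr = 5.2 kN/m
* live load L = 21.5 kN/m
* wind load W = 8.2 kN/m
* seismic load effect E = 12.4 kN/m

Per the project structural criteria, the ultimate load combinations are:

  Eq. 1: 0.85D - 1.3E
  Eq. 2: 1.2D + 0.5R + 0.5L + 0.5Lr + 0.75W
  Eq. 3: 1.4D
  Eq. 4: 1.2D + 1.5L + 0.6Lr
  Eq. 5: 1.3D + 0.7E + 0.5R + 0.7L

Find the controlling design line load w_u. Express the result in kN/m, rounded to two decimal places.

Eq. 1: 0.85(4.1) - 1.3(12.4) = -12.64
Eq. 2: 1.2(4.1) + 0.5(6.4) + 0.5(21.5) + 0.5(5.2) + 0.75(8.2) = 27.62
Eq. 3: 1.4(4.1) = 5.74
Eq. 4: 1.2(4.1) + 1.5(21.5) + 0.6(5.2) = 40.29
Eq. 5: 1.3(4.1) + 0.7(12.4) + 0.5(6.4) + 0.7(21.5) = 32.26
Maximum is from combination 4.

40.29 kN/m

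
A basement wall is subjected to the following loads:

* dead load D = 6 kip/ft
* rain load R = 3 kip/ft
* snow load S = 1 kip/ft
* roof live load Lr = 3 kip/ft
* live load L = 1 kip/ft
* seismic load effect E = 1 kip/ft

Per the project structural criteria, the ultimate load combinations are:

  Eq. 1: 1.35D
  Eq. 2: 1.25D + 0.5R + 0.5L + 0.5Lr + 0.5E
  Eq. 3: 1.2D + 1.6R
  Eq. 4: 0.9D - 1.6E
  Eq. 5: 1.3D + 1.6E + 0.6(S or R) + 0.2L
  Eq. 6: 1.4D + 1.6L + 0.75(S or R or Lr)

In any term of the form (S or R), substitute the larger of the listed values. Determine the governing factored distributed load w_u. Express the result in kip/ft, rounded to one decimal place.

(S or R) → R = 3 kip/ft; (S or R or Lr) → R = 3 kip/ft.
Eq. 1: 1.35(6) = 8.1
Eq. 2: 1.25(6) + 0.5(3) + 0.5(1) + 0.5(3) + 0.5(1) = 7.5 + 1.5 + 0.5 + 1.5 + 0.5 = 11.5
Eq. 3: 1.2(6) + 1.6(3) = 7.2 + 4.8 = 12.0
Eq. 4: 0.9(6) - 1.6(1) = 5.4 - 1.6 = 3.8
Eq. 5: 1.3(6) + 1.6(1) + 0.6(3) + 0.2(1) = 7.8 + 1.6 + 1.8 + 0.2 = 11.4
Eq. 6: 1.4(6) + 1.6(1) + 0.75(3) = 8.4 + 1.6 + 2.3 = 12.3
Maximum is from combination 6.

12.3 kip/ft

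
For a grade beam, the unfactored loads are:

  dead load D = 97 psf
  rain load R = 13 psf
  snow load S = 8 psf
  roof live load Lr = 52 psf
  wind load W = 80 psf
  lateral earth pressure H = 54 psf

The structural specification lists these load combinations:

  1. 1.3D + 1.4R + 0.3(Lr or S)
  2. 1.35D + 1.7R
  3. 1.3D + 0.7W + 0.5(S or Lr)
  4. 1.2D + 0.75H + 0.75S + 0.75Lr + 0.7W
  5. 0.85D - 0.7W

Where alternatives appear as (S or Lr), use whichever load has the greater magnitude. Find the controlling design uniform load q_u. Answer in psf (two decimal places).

(Lr or S) → Lr = 52 psf; (S or Lr) → Lr = 52 psf.
1. 1.3(97) + 1.4(13) + 0.3(52) = 159.90
2. 1.35(97) + 1.7(13) = 153.05
3. 1.3(97) + 0.7(80) + 0.5(52) = 208.10
4. 1.2(97) + 0.75(54) + 0.75(8) + 0.75(52) + 0.7(80) = 257.90
5. 0.85(97) - 0.7(80) = 26.45
Maximum is from combination 4.

257.90 psf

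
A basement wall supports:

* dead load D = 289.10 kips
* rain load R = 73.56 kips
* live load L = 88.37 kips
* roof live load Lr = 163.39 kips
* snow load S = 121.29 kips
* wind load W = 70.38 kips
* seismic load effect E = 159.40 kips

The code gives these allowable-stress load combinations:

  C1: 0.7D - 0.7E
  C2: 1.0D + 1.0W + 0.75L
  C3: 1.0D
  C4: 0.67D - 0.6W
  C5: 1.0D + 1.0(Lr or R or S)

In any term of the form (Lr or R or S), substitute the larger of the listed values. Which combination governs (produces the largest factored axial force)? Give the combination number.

Combination 5

(Lr or R or S) → Lr = 163.39 kips.
C1: 0.7(289.10) - 0.7(159.40) = 202.37 - 111.58 = 90.79
C2: 1.0(289.10) + 1.0(70.38) + 0.75(88.37) = 289.10 + 70.38 + 66.28 = 425.76
C3: 1.0(289.10) = 289.10
C4: 0.67(289.10) - 0.6(70.38) = 193.70 - 42.23 = 151.47
C5: 1.0(289.10) + 1.0(163.39) = 289.10 + 163.39 = 452.49
The largest value is 452.49 kips from combination 5.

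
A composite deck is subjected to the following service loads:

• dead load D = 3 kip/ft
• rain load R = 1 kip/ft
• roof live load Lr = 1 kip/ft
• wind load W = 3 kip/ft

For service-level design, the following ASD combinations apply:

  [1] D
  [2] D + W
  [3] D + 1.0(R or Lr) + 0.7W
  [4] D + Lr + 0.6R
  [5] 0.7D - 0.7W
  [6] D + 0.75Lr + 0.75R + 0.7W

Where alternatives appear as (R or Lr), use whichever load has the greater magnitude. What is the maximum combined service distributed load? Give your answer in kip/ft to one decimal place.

(R or Lr) → R = 1 kip/ft.
[1] 1.0(3) = 3.0
[2] 1.0(3) + 1.0(3) = 3.0 + 3.0 = 6.0
[3] 1.0(3) + 1.0(1) + 0.7(3) = 3.0 + 1.0 + 2.1 = 6.1
[4] 1.0(3) + 1.0(1) + 0.6(1) = 3.0 + 1.0 + 0.6 = 4.6
[5] 0.7(3) - 0.7(3) = 2.1 - 2.1 = 0.0
[6] 1.0(3) + 0.75(1) + 0.75(1) + 0.7(3) = 6.6
Maximum is from combination 6.

6.6 kip/ft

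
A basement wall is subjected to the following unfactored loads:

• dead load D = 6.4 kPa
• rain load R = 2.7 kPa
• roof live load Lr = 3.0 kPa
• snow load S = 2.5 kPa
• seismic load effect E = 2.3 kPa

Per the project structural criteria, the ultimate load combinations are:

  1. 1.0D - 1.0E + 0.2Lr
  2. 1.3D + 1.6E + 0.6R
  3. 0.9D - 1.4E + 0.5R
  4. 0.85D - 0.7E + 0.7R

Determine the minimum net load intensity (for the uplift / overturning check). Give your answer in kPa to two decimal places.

3.89 kPa

1. 1.0(6.4) - 1.0(2.3) + 0.2(3.0) = 4.70
2. 1.3(6.4) + 1.6(2.3) + 0.6(2.7) = 13.62
3. 0.9(6.4) - 1.4(2.3) + 0.5(2.7) = 3.89
4. 0.85(6.4) - 0.7(2.3) + 0.7(2.7) = 5.72
Combination 3 gives the minimum: 3.89 kPa.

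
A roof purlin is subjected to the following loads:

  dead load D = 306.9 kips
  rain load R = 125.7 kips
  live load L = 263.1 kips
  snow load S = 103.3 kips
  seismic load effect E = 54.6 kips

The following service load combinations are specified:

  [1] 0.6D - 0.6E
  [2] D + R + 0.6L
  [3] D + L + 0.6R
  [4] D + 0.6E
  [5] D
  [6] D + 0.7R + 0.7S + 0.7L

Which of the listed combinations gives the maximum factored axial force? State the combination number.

Combination 6

[1] 0.6(306.9) - 0.6(54.6) = 151.4
[2] 1.0(306.9) + 1.0(125.7) + 0.6(263.1) = 306.9 + 125.7 + 157.9 = 590.5
[3] 1.0(306.9) + 1.0(263.1) + 0.6(125.7) = 306.9 + 263.1 + 75.4 = 645.4
[4] 1.0(306.9) + 0.6(54.6) = 306.9 + 32.8 = 339.7
[5] 1.0(306.9) = 306.9
[6] 1.0(306.9) + 0.7(125.7) + 0.7(103.3) + 0.7(263.1) = 306.9 + 88.0 + 72.3 + 184.2 = 651.4
The largest value is 651.4 kips from combination 6.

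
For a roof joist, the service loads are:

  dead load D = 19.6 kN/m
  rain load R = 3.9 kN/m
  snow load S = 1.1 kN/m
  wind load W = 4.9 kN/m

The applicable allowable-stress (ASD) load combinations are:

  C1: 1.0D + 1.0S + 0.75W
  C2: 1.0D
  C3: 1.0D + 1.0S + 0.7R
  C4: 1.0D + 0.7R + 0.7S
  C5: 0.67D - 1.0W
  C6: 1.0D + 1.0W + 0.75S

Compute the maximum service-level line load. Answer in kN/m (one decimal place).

C1: 1.0(19.6) + 1.0(1.1) + 0.75(4.9) = 19.6 + 1.1 + 3.7 = 24.4
C2: 1.0(19.6) = 19.6
C3: 1.0(19.6) + 1.0(1.1) + 0.7(3.9) = 19.6 + 1.1 + 2.7 = 23.4
C4: 1.0(19.6) + 0.7(3.9) + 0.7(1.1) = 19.6 + 2.7 + 0.8 = 23.1
C5: 0.67(19.6) - 1.0(4.9) = 13.1 - 4.9 = 8.2
C6: 1.0(19.6) + 1.0(4.9) + 0.75(1.1) = 19.6 + 4.9 + 0.8 = 25.3
Combination 6 governs: w = 25.3 kN/m.

25.3 kN/m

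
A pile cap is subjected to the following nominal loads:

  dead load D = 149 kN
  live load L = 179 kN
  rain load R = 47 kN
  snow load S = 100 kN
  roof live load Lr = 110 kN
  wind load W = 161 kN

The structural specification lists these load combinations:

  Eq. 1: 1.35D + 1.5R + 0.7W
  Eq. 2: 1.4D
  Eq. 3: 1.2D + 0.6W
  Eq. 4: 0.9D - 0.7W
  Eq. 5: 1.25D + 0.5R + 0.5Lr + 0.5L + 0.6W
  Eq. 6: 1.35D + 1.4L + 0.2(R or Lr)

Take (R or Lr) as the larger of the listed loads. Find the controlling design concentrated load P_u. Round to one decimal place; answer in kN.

473.8 kN

(R or Lr) → Lr = 110 kN.
Eq. 1: 1.35(149) + 1.5(47) + 0.7(161) = 201.2 + 70.5 + 112.7 = 384.4
Eq. 2: 1.4(149) = 208.6
Eq. 3: 1.2(149) + 0.6(161) = 178.8 + 96.6 = 275.4
Eq. 4: 0.9(149) - 0.7(161) = 134.1 - 112.7 = 21.4
Eq. 5: 1.25(149) + 0.5(47) + 0.5(110) + 0.5(179) + 0.6(161) = 186.3 + 23.5 + 55.0 + 89.5 + 96.6 = 450.9
Eq. 6: 1.35(149) + 1.4(179) + 0.2(110) = 201.2 + 250.6 + 22.0 = 473.8
Combination 6 governs: P_u = 473.8 kN.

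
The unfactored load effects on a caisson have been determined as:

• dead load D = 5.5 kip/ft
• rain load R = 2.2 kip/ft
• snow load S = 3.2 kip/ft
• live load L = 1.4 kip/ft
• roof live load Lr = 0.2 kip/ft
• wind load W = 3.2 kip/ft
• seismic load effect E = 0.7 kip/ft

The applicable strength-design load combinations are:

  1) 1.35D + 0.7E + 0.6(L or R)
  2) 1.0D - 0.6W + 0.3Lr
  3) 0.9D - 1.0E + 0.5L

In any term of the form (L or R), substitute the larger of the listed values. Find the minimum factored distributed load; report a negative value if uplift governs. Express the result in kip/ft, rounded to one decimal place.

(L or R) → R = 2.2 kip/ft.
1) 1.35(5.5) + 0.7(0.7) + 0.6(2.2) = 7.4 + 0.5 + 1.3 = 9.2
2) 1.0(5.5) - 0.6(3.2) + 0.3(0.2) = 3.6
3) 0.9(5.5) - 1.0(0.7) + 0.5(1.4) = 5.0 - 0.7 + 0.7 = 5.0
Combination 2 gives the minimum: 3.6 kip/ft.

3.6 kip/ft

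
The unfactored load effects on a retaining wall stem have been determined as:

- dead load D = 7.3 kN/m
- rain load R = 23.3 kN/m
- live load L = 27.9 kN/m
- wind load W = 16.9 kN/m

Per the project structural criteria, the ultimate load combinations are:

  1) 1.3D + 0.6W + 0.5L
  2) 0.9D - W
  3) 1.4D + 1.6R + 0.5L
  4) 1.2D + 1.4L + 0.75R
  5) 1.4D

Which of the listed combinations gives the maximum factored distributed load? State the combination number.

Combination 4

1) 1.3(7.3) + 0.6(16.9) + 0.5(27.9) = 9.49 + 10.14 + 13.95 = 33.58
2) 0.9(7.3) - 1.0(16.9) = 6.57 - 16.90 = -10.33
3) 1.4(7.3) + 1.6(23.3) + 0.5(27.9) = 10.22 + 37.28 + 13.95 = 61.45
4) 1.2(7.3) + 1.4(27.9) + 0.75(23.3) = 8.76 + 39.06 + 17.48 = 65.30
5) 1.4(7.3) = 10.22
The largest value is 65.30 kN/m from combination 4.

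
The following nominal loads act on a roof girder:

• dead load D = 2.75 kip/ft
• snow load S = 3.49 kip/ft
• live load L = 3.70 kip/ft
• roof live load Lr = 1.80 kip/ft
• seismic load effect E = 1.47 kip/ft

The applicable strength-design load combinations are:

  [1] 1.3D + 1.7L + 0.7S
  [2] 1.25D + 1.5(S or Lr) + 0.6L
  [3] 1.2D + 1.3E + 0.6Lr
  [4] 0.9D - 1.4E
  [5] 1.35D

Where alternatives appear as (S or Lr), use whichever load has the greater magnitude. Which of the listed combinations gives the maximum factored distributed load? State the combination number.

(S or Lr) → S = 3.49 kip/ft.
[1] 1.3(2.75) + 1.7(3.70) + 0.7(3.49) = 3.58 + 6.29 + 2.44 = 12.31
[2] 1.25(2.75) + 1.5(3.49) + 0.6(3.70) = 10.89
[3] 1.2(2.75) + 1.3(1.47) + 0.6(1.80) = 3.30 + 1.91 + 1.08 = 6.29
[4] 0.9(2.75) - 1.4(1.47) = 2.48 - 2.06 = 0.42
[5] 1.35(2.75) = 3.71
The largest value is 12.31 kip/ft from combination 1.

Combination 1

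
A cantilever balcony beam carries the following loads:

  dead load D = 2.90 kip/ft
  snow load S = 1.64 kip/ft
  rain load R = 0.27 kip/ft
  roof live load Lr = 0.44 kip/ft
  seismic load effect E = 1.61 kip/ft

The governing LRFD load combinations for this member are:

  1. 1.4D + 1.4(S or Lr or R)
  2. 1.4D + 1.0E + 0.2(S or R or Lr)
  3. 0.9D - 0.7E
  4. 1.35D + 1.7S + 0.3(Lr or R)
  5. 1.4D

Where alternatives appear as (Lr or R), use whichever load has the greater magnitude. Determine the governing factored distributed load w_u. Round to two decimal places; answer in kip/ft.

6.84 kip/ft

(S or Lr or R) → S = 1.64 kip/ft; (S or R or Lr) → S = 1.64 kip/ft; (Lr or R) → Lr = 0.44 kip/ft.
1. 1.4(2.90) + 1.4(1.64) = 4.06 + 2.30 = 6.36
2. 1.4(2.90) + 1.0(1.61) + 0.2(1.64) = 4.06 + 1.61 + 0.33 = 6.00
3. 0.9(2.90) - 0.7(1.61) = 2.61 - 1.13 = 1.48
4. 1.35(2.90) + 1.7(1.64) + 0.3(0.44) = 3.92 + 2.79 + 0.13 = 6.84
5. 1.4(2.90) = 4.06
The controlling combination is 4, giving 6.84 kip/ft.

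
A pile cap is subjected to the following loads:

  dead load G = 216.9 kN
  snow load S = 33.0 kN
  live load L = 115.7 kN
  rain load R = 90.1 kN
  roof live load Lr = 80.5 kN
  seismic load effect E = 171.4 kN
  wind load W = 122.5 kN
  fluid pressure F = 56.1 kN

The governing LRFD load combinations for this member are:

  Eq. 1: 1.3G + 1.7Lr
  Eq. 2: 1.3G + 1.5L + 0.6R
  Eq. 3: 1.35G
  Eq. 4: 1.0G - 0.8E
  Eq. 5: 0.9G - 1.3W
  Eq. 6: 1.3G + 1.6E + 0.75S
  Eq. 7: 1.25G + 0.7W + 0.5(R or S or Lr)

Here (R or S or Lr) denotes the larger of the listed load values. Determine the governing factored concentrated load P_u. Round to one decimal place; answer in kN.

(R or S or Lr) → R = 90.1 kN.
Eq. 1: 1.3(216.9) + 1.7(80.5) = 418.8
Eq. 2: 1.3(216.9) + 1.5(115.7) + 0.6(90.1) = 509.6
Eq. 3: 1.35(216.9) = 292.8
Eq. 4: 1.0(216.9) - 0.8(171.4) = 216.9 - 137.1 = 79.8
Eq. 5: 0.9(216.9) - 1.3(122.5) = 36.0
Eq. 6: 1.3(216.9) + 1.6(171.4) + 0.75(33.0) = 282.0 + 274.2 + 24.8 = 581.0
Eq. 7: 1.25(216.9) + 0.7(122.5) + 0.5(90.1) = 401.9
Combination 6 governs: P_u = 581.0 kN.

581.0 kN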